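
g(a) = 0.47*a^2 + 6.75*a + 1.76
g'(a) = 0.94*a + 6.75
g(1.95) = 16.71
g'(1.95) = 8.58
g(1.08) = 9.60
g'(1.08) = 7.77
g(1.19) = 10.46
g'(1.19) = 7.87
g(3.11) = 27.30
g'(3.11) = 9.67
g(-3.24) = -15.18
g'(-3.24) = 3.70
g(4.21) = 38.51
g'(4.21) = 10.71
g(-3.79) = -17.07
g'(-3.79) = 3.19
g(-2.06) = -10.15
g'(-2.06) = 4.81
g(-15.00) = 6.26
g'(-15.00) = -7.35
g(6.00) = 59.18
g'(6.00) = 12.39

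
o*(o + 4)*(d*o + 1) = d*o^3 + 4*d*o^2 + o^2 + 4*o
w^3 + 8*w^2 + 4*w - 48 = (w - 2)*(w + 4)*(w + 6)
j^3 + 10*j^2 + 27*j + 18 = (j + 1)*(j + 3)*(j + 6)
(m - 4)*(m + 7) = m^2 + 3*m - 28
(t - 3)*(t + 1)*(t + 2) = t^3 - 7*t - 6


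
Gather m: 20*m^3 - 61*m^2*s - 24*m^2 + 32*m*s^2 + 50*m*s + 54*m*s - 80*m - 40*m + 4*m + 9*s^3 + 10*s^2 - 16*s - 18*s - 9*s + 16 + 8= 20*m^3 + m^2*(-61*s - 24) + m*(32*s^2 + 104*s - 116) + 9*s^3 + 10*s^2 - 43*s + 24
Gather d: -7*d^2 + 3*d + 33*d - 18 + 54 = -7*d^2 + 36*d + 36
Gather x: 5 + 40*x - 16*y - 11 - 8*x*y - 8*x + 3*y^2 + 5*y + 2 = x*(32 - 8*y) + 3*y^2 - 11*y - 4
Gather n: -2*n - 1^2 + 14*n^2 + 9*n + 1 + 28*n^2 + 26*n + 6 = 42*n^2 + 33*n + 6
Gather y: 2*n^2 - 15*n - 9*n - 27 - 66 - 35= 2*n^2 - 24*n - 128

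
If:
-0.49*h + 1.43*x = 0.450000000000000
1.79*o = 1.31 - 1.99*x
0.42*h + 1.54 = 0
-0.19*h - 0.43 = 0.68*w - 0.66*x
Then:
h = -3.67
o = 1.78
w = -0.52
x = -0.94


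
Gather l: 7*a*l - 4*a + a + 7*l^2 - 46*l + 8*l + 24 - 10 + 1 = -3*a + 7*l^2 + l*(7*a - 38) + 15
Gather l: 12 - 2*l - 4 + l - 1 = 7 - l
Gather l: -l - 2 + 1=-l - 1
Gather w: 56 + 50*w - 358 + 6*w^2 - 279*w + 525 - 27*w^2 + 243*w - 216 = -21*w^2 + 14*w + 7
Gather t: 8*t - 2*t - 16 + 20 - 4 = 6*t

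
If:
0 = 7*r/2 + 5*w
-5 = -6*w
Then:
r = -25/21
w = 5/6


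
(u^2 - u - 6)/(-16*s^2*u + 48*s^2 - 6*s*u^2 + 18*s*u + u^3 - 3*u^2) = (-u - 2)/(16*s^2 + 6*s*u - u^2)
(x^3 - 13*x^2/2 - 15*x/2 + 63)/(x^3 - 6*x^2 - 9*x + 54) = (x - 7/2)/(x - 3)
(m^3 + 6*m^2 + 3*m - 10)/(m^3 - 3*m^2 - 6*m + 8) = (m + 5)/(m - 4)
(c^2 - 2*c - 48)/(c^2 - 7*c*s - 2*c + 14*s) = (c^2 - 2*c - 48)/(c^2 - 7*c*s - 2*c + 14*s)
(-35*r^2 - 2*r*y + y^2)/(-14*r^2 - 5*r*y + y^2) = (5*r + y)/(2*r + y)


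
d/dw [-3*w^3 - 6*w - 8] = -9*w^2 - 6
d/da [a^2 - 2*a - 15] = 2*a - 2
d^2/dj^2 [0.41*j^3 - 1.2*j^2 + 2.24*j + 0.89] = 2.46*j - 2.4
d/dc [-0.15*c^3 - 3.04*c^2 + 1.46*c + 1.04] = -0.45*c^2 - 6.08*c + 1.46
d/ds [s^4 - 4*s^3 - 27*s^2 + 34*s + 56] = 4*s^3 - 12*s^2 - 54*s + 34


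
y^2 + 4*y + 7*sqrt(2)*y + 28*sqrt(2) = (y + 4)*(y + 7*sqrt(2))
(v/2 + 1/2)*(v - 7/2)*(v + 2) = v^3/2 - v^2/4 - 17*v/4 - 7/2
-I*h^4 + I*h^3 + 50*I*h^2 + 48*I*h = h*(h - 8)*(h + 6)*(-I*h - I)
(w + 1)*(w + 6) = w^2 + 7*w + 6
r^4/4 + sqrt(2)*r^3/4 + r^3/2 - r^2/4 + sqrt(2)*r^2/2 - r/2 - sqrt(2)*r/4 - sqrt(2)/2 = (r/2 + 1/2)*(r/2 + 1)*(r - 1)*(r + sqrt(2))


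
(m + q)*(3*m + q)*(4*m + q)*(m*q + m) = 12*m^4*q + 12*m^4 + 19*m^3*q^2 + 19*m^3*q + 8*m^2*q^3 + 8*m^2*q^2 + m*q^4 + m*q^3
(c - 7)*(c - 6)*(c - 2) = c^3 - 15*c^2 + 68*c - 84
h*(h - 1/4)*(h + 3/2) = h^3 + 5*h^2/4 - 3*h/8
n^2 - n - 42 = (n - 7)*(n + 6)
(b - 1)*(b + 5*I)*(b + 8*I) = b^3 - b^2 + 13*I*b^2 - 40*b - 13*I*b + 40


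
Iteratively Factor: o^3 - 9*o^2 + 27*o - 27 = (o - 3)*(o^2 - 6*o + 9) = (o - 3)^2*(o - 3)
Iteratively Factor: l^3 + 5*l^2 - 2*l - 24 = (l - 2)*(l^2 + 7*l + 12) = (l - 2)*(l + 3)*(l + 4)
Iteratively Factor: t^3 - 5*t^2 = (t)*(t^2 - 5*t) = t^2*(t - 5)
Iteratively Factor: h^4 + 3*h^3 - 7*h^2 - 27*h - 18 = (h + 2)*(h^3 + h^2 - 9*h - 9) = (h + 2)*(h + 3)*(h^2 - 2*h - 3) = (h + 1)*(h + 2)*(h + 3)*(h - 3)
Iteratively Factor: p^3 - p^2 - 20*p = (p + 4)*(p^2 - 5*p) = p*(p + 4)*(p - 5)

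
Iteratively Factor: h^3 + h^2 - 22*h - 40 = (h - 5)*(h^2 + 6*h + 8) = (h - 5)*(h + 2)*(h + 4)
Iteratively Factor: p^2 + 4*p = (p + 4)*(p)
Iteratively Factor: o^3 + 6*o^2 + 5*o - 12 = (o - 1)*(o^2 + 7*o + 12) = (o - 1)*(o + 3)*(o + 4)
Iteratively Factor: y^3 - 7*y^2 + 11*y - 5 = (y - 5)*(y^2 - 2*y + 1) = (y - 5)*(y - 1)*(y - 1)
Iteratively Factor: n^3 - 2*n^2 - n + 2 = (n - 2)*(n^2 - 1) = (n - 2)*(n + 1)*(n - 1)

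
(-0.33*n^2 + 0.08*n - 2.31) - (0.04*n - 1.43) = -0.33*n^2 + 0.04*n - 0.88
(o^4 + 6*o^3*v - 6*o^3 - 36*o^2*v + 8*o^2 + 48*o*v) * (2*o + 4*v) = 2*o^5 + 16*o^4*v - 12*o^4 + 24*o^3*v^2 - 96*o^3*v + 16*o^3 - 144*o^2*v^2 + 128*o^2*v + 192*o*v^2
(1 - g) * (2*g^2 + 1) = -2*g^3 + 2*g^2 - g + 1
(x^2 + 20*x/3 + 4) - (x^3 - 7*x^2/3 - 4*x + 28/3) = -x^3 + 10*x^2/3 + 32*x/3 - 16/3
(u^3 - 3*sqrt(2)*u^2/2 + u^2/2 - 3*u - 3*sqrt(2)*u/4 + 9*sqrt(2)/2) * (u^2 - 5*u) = u^5 - 9*u^4/2 - 3*sqrt(2)*u^4/2 - 11*u^3/2 + 27*sqrt(2)*u^3/4 + 33*sqrt(2)*u^2/4 + 15*u^2 - 45*sqrt(2)*u/2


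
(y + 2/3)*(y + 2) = y^2 + 8*y/3 + 4/3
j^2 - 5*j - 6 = (j - 6)*(j + 1)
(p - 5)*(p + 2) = p^2 - 3*p - 10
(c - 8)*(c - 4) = c^2 - 12*c + 32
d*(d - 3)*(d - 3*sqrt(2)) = d^3 - 3*sqrt(2)*d^2 - 3*d^2 + 9*sqrt(2)*d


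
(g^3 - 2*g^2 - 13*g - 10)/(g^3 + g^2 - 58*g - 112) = (g^2 - 4*g - 5)/(g^2 - g - 56)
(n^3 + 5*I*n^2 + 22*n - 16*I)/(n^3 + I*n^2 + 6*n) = (n^2 + 7*I*n + 8)/(n*(n + 3*I))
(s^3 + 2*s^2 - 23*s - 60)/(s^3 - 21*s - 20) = (s + 3)/(s + 1)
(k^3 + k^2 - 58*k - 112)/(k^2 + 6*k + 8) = (k^2 - k - 56)/(k + 4)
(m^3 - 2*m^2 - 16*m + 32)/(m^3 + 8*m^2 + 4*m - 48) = (m - 4)/(m + 6)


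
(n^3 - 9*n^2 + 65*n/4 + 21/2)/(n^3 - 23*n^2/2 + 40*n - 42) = (n + 1/2)/(n - 2)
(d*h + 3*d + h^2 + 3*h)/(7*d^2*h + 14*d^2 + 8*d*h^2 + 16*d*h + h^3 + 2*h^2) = (h + 3)/(7*d*h + 14*d + h^2 + 2*h)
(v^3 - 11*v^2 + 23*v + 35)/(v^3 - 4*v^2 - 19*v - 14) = (v - 5)/(v + 2)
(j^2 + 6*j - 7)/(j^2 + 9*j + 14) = (j - 1)/(j + 2)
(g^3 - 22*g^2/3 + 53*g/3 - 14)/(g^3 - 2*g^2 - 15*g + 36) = (g^2 - 13*g/3 + 14/3)/(g^2 + g - 12)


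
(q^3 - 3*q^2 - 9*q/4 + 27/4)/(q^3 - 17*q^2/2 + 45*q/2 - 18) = (q + 3/2)/(q - 4)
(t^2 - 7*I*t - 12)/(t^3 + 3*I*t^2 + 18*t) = (t - 4*I)/(t*(t + 6*I))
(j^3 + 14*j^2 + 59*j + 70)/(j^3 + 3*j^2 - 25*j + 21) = (j^2 + 7*j + 10)/(j^2 - 4*j + 3)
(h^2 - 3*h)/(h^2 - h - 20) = h*(3 - h)/(-h^2 + h + 20)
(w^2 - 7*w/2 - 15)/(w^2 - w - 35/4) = 2*(w - 6)/(2*w - 7)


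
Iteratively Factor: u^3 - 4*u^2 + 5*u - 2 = (u - 1)*(u^2 - 3*u + 2) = (u - 2)*(u - 1)*(u - 1)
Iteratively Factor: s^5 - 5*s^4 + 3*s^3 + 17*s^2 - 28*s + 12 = (s - 3)*(s^4 - 2*s^3 - 3*s^2 + 8*s - 4) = (s - 3)*(s - 1)*(s^3 - s^2 - 4*s + 4) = (s - 3)*(s - 2)*(s - 1)*(s^2 + s - 2) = (s - 3)*(s - 2)*(s - 1)^2*(s + 2)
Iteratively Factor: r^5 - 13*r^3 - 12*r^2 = (r + 3)*(r^4 - 3*r^3 - 4*r^2) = r*(r + 3)*(r^3 - 3*r^2 - 4*r) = r*(r - 4)*(r + 3)*(r^2 + r) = r*(r - 4)*(r + 1)*(r + 3)*(r)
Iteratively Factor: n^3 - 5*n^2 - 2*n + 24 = (n - 3)*(n^2 - 2*n - 8) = (n - 3)*(n + 2)*(n - 4)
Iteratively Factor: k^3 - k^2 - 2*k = (k)*(k^2 - k - 2) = k*(k - 2)*(k + 1)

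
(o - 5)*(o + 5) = o^2 - 25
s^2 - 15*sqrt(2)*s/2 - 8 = (s - 8*sqrt(2))*(s + sqrt(2)/2)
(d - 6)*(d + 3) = d^2 - 3*d - 18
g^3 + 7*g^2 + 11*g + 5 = (g + 1)^2*(g + 5)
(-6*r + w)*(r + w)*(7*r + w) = -42*r^3 - 41*r^2*w + 2*r*w^2 + w^3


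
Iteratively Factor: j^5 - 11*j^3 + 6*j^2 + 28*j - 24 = (j - 2)*(j^4 + 2*j^3 - 7*j^2 - 8*j + 12) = (j - 2)*(j + 3)*(j^3 - j^2 - 4*j + 4) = (j - 2)*(j + 2)*(j + 3)*(j^2 - 3*j + 2) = (j - 2)^2*(j + 2)*(j + 3)*(j - 1)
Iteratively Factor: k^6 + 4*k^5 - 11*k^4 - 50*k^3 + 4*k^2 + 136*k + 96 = (k + 1)*(k^5 + 3*k^4 - 14*k^3 - 36*k^2 + 40*k + 96) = (k - 2)*(k + 1)*(k^4 + 5*k^3 - 4*k^2 - 44*k - 48) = (k - 3)*(k - 2)*(k + 1)*(k^3 + 8*k^2 + 20*k + 16) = (k - 3)*(k - 2)*(k + 1)*(k + 2)*(k^2 + 6*k + 8) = (k - 3)*(k - 2)*(k + 1)*(k + 2)^2*(k + 4)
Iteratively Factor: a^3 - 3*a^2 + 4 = (a - 2)*(a^2 - a - 2) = (a - 2)^2*(a + 1)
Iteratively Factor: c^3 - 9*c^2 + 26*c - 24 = (c - 4)*(c^2 - 5*c + 6) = (c - 4)*(c - 3)*(c - 2)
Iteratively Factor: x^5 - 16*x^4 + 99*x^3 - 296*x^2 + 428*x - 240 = (x - 3)*(x^4 - 13*x^3 + 60*x^2 - 116*x + 80) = (x - 5)*(x - 3)*(x^3 - 8*x^2 + 20*x - 16) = (x - 5)*(x - 3)*(x - 2)*(x^2 - 6*x + 8) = (x - 5)*(x - 4)*(x - 3)*(x - 2)*(x - 2)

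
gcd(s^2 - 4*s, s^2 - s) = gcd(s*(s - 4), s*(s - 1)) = s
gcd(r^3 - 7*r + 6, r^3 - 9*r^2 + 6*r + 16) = r - 2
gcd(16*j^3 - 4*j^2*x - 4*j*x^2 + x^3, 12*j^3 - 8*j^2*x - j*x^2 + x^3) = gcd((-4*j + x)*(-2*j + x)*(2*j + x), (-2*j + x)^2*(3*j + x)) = -2*j + x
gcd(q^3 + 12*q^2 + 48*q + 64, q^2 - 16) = q + 4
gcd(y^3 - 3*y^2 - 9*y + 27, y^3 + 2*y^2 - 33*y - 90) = y + 3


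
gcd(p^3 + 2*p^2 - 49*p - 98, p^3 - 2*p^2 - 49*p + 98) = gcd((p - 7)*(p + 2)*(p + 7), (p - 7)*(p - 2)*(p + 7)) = p^2 - 49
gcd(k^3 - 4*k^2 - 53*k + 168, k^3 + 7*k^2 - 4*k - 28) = k + 7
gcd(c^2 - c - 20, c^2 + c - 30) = c - 5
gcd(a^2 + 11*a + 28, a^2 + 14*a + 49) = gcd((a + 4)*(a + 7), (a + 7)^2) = a + 7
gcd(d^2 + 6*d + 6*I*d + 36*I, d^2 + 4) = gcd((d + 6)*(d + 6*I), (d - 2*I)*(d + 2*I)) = 1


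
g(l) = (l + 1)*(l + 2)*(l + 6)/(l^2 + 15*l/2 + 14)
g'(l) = (-2*l - 15/2)*(l + 1)*(l + 2)*(l + 6)/(l^2 + 15*l/2 + 14)^2 + (l + 1)*(l + 2)/(l^2 + 15*l/2 + 14) + (l + 1)*(l + 6)/(l^2 + 15*l/2 + 14) + (l + 2)*(l + 6)/(l^2 + 15*l/2 + 14)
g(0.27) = 1.12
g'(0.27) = 1.00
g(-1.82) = -0.17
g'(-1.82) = -0.59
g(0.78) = 1.64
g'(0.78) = 1.03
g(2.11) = 3.02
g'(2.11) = 1.05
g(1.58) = 2.47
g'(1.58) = 1.04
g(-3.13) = 21.46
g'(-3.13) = -104.25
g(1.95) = 2.86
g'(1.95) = 1.05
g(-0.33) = 0.55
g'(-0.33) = 0.92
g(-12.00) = -9.71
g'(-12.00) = 1.12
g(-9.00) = -6.11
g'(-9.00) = 1.34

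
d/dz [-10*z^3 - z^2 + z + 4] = -30*z^2 - 2*z + 1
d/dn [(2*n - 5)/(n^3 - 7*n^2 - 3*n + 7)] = (-4*n^3 + 29*n^2 - 70*n - 1)/(n^6 - 14*n^5 + 43*n^4 + 56*n^3 - 89*n^2 - 42*n + 49)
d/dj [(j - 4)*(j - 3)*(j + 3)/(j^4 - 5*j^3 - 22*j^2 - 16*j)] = (-j^6 + 8*j^5 - 15*j^4 - 266*j^3 + 406*j^2 + 1584*j + 576)/(j^2*(j^6 - 10*j^5 - 19*j^4 + 188*j^3 + 644*j^2 + 704*j + 256))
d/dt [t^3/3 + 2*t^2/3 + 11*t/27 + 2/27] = t^2 + 4*t/3 + 11/27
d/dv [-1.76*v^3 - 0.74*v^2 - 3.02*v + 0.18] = -5.28*v^2 - 1.48*v - 3.02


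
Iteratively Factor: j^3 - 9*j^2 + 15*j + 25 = (j - 5)*(j^2 - 4*j - 5) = (j - 5)*(j + 1)*(j - 5)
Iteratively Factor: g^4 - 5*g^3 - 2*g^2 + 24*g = (g - 4)*(g^3 - g^2 - 6*g) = (g - 4)*(g + 2)*(g^2 - 3*g) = g*(g - 4)*(g + 2)*(g - 3)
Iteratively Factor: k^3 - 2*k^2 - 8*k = (k - 4)*(k^2 + 2*k) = (k - 4)*(k + 2)*(k)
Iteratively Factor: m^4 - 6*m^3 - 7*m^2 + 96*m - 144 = (m - 3)*(m^3 - 3*m^2 - 16*m + 48) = (m - 3)*(m + 4)*(m^2 - 7*m + 12) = (m - 4)*(m - 3)*(m + 4)*(m - 3)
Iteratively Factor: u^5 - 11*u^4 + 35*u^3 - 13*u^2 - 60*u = (u + 1)*(u^4 - 12*u^3 + 47*u^2 - 60*u) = (u - 3)*(u + 1)*(u^3 - 9*u^2 + 20*u) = (u - 5)*(u - 3)*(u + 1)*(u^2 - 4*u) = u*(u - 5)*(u - 3)*(u + 1)*(u - 4)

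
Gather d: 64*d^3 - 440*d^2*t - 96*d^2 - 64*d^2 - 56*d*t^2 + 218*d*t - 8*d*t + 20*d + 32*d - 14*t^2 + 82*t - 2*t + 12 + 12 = 64*d^3 + d^2*(-440*t - 160) + d*(-56*t^2 + 210*t + 52) - 14*t^2 + 80*t + 24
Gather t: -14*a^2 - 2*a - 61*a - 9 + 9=-14*a^2 - 63*a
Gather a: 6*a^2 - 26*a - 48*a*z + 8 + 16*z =6*a^2 + a*(-48*z - 26) + 16*z + 8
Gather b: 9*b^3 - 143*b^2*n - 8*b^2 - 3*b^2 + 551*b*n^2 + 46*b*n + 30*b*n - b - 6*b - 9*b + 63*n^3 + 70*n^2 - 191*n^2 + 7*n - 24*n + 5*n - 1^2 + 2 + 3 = 9*b^3 + b^2*(-143*n - 11) + b*(551*n^2 + 76*n - 16) + 63*n^3 - 121*n^2 - 12*n + 4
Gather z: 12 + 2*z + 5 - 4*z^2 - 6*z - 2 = -4*z^2 - 4*z + 15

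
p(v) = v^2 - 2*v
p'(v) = 2*v - 2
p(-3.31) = 17.58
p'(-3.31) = -8.62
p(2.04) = 0.08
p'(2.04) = 2.08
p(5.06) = 15.48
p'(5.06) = 8.12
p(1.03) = -1.00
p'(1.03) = 0.06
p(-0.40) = 0.96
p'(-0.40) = -2.80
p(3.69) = 6.24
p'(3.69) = 5.38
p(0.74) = -0.93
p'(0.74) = -0.52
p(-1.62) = 5.86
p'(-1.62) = -5.24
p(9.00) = 63.00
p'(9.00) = 16.00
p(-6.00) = 48.00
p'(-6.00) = -14.00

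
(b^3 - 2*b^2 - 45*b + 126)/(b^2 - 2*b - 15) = (-b^3 + 2*b^2 + 45*b - 126)/(-b^2 + 2*b + 15)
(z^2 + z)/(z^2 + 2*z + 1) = z/(z + 1)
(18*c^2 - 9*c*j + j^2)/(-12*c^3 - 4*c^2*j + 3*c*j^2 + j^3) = (-18*c^2 + 9*c*j - j^2)/(12*c^3 + 4*c^2*j - 3*c*j^2 - j^3)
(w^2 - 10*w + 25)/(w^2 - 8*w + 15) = (w - 5)/(w - 3)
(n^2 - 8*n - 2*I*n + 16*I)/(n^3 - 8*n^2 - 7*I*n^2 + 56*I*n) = (n - 2*I)/(n*(n - 7*I))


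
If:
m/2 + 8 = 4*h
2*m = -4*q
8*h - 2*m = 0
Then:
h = 4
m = 16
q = -8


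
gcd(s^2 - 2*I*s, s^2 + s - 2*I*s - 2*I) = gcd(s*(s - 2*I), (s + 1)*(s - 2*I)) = s - 2*I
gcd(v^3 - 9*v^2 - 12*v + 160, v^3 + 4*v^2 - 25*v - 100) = v^2 - v - 20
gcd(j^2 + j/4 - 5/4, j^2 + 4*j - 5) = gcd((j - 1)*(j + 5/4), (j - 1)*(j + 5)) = j - 1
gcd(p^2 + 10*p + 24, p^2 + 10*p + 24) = p^2 + 10*p + 24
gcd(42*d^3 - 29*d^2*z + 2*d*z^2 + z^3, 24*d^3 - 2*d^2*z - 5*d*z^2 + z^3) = -3*d + z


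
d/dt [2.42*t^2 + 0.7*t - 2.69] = 4.84*t + 0.7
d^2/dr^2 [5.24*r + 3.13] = 0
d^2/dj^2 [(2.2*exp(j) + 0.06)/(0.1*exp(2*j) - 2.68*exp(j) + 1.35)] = (0.022*exp(4*j) + 0.592*exp(3*j) - 1.83024*exp(2*j) + 8.358144*exp(j) + 4.22658)*exp(j)/(0.001*exp(6*j) - 0.0804*exp(5*j) + 2.19522*exp(4*j) - 21.419632*exp(3*j) + 29.63547*exp(2*j) - 14.6529*exp(j) + 2.460375)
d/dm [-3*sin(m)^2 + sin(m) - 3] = (1 - 6*sin(m))*cos(m)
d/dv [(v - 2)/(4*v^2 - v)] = 2*(-2*v^2 + 8*v - 1)/(v^2*(16*v^2 - 8*v + 1))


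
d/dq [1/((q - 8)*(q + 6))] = 2*(1 - q)/(q^4 - 4*q^3 - 92*q^2 + 192*q + 2304)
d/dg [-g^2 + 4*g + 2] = 4 - 2*g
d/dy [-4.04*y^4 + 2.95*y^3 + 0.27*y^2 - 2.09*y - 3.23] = -16.16*y^3 + 8.85*y^2 + 0.54*y - 2.09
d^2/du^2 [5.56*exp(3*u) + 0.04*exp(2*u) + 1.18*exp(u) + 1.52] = (50.04*exp(2*u) + 0.16*exp(u) + 1.18)*exp(u)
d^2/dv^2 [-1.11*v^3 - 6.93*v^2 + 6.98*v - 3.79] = -6.66*v - 13.86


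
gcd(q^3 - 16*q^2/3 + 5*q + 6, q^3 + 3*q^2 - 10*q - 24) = q - 3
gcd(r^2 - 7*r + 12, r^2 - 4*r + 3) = r - 3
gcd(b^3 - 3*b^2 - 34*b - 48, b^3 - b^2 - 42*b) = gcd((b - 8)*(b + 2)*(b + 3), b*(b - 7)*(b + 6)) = 1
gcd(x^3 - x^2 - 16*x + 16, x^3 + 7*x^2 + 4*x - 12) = x - 1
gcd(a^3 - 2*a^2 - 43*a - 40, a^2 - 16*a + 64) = a - 8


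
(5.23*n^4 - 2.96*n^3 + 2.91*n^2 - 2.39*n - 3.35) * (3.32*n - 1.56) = 17.3636*n^5 - 17.986*n^4 + 14.2788*n^3 - 12.4744*n^2 - 7.3936*n + 5.226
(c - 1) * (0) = 0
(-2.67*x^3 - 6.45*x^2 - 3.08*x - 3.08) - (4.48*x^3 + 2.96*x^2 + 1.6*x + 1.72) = -7.15*x^3 - 9.41*x^2 - 4.68*x - 4.8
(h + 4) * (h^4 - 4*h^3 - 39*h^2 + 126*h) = h^5 - 55*h^3 - 30*h^2 + 504*h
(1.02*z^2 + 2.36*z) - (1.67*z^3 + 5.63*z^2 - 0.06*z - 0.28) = -1.67*z^3 - 4.61*z^2 + 2.42*z + 0.28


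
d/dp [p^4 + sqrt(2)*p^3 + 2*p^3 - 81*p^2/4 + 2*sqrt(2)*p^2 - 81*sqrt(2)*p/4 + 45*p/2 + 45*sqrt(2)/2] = 4*p^3 + 3*sqrt(2)*p^2 + 6*p^2 - 81*p/2 + 4*sqrt(2)*p - 81*sqrt(2)/4 + 45/2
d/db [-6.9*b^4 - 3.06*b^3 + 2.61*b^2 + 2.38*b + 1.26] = -27.6*b^3 - 9.18*b^2 + 5.22*b + 2.38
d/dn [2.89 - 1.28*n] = -1.28000000000000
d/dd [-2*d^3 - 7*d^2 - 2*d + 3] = -6*d^2 - 14*d - 2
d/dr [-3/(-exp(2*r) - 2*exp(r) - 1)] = -6*(exp(r) + 1)*exp(r)/(exp(2*r) + 2*exp(r) + 1)^2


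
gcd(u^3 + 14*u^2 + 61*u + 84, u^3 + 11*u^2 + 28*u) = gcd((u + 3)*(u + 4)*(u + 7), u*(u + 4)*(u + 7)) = u^2 + 11*u + 28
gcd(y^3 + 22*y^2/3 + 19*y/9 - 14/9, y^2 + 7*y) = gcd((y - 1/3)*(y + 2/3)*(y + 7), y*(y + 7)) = y + 7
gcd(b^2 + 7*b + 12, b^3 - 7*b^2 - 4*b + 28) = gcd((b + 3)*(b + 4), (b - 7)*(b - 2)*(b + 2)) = 1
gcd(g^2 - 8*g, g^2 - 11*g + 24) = g - 8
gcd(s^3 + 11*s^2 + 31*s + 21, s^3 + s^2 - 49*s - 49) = s^2 + 8*s + 7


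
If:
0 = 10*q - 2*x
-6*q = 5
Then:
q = -5/6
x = -25/6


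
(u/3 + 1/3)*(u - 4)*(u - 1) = u^3/3 - 4*u^2/3 - u/3 + 4/3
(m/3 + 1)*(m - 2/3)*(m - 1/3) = m^3/3 + 2*m^2/3 - 25*m/27 + 2/9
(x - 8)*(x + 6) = x^2 - 2*x - 48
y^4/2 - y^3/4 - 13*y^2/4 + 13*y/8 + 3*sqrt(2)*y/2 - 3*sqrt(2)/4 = (y/2 + sqrt(2))*(y - 1/2)*(y - 3*sqrt(2)/2)*(y - sqrt(2)/2)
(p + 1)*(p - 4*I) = p^2 + p - 4*I*p - 4*I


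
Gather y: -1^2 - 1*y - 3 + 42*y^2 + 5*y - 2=42*y^2 + 4*y - 6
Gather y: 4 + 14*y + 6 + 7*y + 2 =21*y + 12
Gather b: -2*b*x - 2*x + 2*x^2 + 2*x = -2*b*x + 2*x^2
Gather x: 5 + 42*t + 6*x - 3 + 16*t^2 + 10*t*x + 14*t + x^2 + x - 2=16*t^2 + 56*t + x^2 + x*(10*t + 7)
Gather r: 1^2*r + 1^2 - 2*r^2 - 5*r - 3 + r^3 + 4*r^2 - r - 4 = r^3 + 2*r^2 - 5*r - 6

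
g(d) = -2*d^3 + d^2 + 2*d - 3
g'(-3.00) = -58.00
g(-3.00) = 54.00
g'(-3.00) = -58.00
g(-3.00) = 54.00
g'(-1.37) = -12.00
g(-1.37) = 1.28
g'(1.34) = -6.09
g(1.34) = -3.34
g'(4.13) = -92.08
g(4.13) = -118.57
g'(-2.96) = -56.49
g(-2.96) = 51.71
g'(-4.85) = -148.84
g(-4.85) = 238.99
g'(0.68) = 0.59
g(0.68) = -1.81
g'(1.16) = -3.75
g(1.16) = -2.46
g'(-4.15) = -109.64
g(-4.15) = 148.87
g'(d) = -6*d^2 + 2*d + 2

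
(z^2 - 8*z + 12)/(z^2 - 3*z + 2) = (z - 6)/(z - 1)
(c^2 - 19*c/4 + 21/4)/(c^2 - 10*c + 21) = (c - 7/4)/(c - 7)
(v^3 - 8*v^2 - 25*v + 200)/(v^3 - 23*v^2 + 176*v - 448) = (v^2 - 25)/(v^2 - 15*v + 56)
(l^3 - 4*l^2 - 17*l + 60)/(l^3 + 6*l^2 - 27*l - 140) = (l - 3)/(l + 7)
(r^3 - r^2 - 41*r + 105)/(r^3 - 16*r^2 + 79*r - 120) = (r + 7)/(r - 8)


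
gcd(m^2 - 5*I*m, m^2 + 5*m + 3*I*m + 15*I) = 1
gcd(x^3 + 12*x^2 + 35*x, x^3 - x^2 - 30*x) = x^2 + 5*x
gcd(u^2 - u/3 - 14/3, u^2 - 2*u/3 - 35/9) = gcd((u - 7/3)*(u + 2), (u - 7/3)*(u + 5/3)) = u - 7/3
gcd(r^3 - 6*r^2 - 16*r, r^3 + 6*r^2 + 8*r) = r^2 + 2*r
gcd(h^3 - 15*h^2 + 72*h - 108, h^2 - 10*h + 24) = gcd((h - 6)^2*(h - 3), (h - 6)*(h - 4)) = h - 6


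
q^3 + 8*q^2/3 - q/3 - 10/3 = (q - 1)*(q + 5/3)*(q + 2)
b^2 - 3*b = b*(b - 3)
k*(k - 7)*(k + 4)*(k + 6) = k^4 + 3*k^3 - 46*k^2 - 168*k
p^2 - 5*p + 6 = (p - 3)*(p - 2)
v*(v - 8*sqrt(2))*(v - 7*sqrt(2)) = v^3 - 15*sqrt(2)*v^2 + 112*v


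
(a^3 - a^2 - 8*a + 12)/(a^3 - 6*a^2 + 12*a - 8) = (a + 3)/(a - 2)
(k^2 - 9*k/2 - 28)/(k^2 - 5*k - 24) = (k + 7/2)/(k + 3)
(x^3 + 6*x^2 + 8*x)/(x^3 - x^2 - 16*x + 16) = x*(x + 2)/(x^2 - 5*x + 4)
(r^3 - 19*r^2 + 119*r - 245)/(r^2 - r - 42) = (r^2 - 12*r + 35)/(r + 6)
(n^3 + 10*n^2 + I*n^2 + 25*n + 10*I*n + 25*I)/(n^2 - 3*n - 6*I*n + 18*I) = (n^3 + n^2*(10 + I) + n*(25 + 10*I) + 25*I)/(n^2 + n*(-3 - 6*I) + 18*I)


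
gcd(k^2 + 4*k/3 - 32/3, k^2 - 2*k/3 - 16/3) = k - 8/3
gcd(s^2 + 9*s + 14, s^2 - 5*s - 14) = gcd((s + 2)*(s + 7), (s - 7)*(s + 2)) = s + 2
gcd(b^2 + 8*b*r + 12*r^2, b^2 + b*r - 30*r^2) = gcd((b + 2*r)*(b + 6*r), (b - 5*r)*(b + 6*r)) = b + 6*r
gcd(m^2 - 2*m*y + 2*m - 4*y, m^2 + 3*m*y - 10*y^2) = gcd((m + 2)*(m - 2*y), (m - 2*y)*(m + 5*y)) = -m + 2*y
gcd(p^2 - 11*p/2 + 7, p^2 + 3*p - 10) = p - 2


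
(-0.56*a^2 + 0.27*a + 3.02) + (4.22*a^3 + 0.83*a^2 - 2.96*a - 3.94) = 4.22*a^3 + 0.27*a^2 - 2.69*a - 0.92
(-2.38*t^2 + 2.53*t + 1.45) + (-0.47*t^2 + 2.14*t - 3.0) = -2.85*t^2 + 4.67*t - 1.55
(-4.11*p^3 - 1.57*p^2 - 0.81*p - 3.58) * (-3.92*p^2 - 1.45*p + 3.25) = 16.1112*p^5 + 12.1139*p^4 - 7.9058*p^3 + 10.1056*p^2 + 2.5585*p - 11.635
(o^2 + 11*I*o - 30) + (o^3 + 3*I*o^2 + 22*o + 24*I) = o^3 + o^2 + 3*I*o^2 + 22*o + 11*I*o - 30 + 24*I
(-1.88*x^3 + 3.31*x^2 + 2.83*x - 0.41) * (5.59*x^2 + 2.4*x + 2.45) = -10.5092*x^5 + 13.9909*x^4 + 19.1577*x^3 + 12.6096*x^2 + 5.9495*x - 1.0045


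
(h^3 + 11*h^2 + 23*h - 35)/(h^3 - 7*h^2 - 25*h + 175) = (h^2 + 6*h - 7)/(h^2 - 12*h + 35)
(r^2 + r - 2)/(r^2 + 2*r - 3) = (r + 2)/(r + 3)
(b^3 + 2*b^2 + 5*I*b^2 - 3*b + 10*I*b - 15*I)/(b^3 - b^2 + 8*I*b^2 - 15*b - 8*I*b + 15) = (b + 3)/(b + 3*I)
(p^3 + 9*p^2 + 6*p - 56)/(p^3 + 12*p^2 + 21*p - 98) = (p + 4)/(p + 7)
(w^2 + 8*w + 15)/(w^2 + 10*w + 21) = (w + 5)/(w + 7)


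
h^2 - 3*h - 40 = (h - 8)*(h + 5)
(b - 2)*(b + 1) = b^2 - b - 2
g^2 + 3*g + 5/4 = (g + 1/2)*(g + 5/2)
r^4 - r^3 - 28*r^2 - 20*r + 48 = (r - 6)*(r - 1)*(r + 2)*(r + 4)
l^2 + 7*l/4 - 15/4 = (l - 5/4)*(l + 3)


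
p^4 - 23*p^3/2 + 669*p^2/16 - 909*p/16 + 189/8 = (p - 6)*(p - 3)*(p - 7/4)*(p - 3/4)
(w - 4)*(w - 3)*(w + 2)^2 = w^4 - 3*w^3 - 12*w^2 + 20*w + 48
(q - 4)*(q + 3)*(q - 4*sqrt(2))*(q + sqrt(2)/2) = q^4 - 7*sqrt(2)*q^3/2 - q^3 - 16*q^2 + 7*sqrt(2)*q^2/2 + 4*q + 42*sqrt(2)*q + 48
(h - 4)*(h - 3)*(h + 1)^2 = h^4 - 5*h^3 - h^2 + 17*h + 12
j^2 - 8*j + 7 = (j - 7)*(j - 1)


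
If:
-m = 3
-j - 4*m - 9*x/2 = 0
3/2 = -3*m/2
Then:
No Solution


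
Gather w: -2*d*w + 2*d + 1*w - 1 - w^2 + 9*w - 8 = 2*d - w^2 + w*(10 - 2*d) - 9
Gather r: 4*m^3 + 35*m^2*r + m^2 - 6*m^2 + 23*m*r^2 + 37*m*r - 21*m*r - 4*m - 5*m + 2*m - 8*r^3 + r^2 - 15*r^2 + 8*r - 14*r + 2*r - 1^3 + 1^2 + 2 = 4*m^3 - 5*m^2 - 7*m - 8*r^3 + r^2*(23*m - 14) + r*(35*m^2 + 16*m - 4) + 2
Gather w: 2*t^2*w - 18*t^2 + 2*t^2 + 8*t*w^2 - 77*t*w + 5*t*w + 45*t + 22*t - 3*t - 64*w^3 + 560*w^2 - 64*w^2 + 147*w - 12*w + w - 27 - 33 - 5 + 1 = -16*t^2 + 64*t - 64*w^3 + w^2*(8*t + 496) + w*(2*t^2 - 72*t + 136) - 64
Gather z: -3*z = -3*z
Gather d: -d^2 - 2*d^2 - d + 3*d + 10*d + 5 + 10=-3*d^2 + 12*d + 15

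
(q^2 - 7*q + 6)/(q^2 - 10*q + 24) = (q - 1)/(q - 4)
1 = 1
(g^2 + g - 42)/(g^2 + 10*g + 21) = (g - 6)/(g + 3)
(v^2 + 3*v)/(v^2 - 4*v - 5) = v*(v + 3)/(v^2 - 4*v - 5)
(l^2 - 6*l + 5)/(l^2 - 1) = (l - 5)/(l + 1)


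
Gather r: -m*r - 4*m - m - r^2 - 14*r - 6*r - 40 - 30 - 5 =-5*m - r^2 + r*(-m - 20) - 75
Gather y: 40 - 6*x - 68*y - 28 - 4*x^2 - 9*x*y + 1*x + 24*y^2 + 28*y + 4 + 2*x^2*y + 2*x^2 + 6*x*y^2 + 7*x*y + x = -2*x^2 - 4*x + y^2*(6*x + 24) + y*(2*x^2 - 2*x - 40) + 16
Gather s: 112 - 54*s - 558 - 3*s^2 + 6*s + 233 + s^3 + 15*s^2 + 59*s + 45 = s^3 + 12*s^2 + 11*s - 168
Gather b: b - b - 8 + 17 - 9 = 0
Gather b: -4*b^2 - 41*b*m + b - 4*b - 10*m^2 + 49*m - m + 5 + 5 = -4*b^2 + b*(-41*m - 3) - 10*m^2 + 48*m + 10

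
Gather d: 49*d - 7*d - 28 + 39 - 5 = 42*d + 6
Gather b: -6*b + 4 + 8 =12 - 6*b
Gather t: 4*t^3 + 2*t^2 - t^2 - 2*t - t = 4*t^3 + t^2 - 3*t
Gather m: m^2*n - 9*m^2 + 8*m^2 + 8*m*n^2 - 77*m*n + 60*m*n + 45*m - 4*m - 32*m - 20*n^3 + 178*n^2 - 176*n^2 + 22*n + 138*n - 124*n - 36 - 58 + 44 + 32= m^2*(n - 1) + m*(8*n^2 - 17*n + 9) - 20*n^3 + 2*n^2 + 36*n - 18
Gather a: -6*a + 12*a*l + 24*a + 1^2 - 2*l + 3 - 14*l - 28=a*(12*l + 18) - 16*l - 24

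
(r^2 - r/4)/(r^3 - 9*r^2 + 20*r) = (r - 1/4)/(r^2 - 9*r + 20)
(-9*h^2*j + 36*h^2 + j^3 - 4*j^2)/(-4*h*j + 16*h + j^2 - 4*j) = (9*h^2 - j^2)/(4*h - j)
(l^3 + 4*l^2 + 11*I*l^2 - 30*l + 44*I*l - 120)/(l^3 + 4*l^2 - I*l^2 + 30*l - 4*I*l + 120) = (l + 6*I)/(l - 6*I)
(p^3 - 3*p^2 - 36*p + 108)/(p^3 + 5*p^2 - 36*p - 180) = (p - 3)/(p + 5)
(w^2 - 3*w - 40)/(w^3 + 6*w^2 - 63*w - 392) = (w + 5)/(w^2 + 14*w + 49)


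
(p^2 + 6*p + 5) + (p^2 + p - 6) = 2*p^2 + 7*p - 1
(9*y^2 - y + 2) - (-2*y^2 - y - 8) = 11*y^2 + 10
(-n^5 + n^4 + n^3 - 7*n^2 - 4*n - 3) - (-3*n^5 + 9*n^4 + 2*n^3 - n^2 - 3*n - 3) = 2*n^5 - 8*n^4 - n^3 - 6*n^2 - n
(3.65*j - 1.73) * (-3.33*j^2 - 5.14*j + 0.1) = -12.1545*j^3 - 13.0001*j^2 + 9.2572*j - 0.173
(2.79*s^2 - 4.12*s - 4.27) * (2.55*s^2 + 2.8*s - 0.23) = 7.1145*s^4 - 2.694*s^3 - 23.0662*s^2 - 11.0084*s + 0.9821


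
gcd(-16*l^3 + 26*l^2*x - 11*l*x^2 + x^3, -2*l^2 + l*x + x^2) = -l + x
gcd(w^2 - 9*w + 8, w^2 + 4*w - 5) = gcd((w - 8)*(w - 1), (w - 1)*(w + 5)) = w - 1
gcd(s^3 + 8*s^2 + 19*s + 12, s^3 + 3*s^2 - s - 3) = s^2 + 4*s + 3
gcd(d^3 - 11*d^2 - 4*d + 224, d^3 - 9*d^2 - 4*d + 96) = d - 8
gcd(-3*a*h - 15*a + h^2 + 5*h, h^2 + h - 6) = 1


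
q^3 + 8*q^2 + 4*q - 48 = (q - 2)*(q + 4)*(q + 6)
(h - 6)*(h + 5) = h^2 - h - 30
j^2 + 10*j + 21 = (j + 3)*(j + 7)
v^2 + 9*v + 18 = (v + 3)*(v + 6)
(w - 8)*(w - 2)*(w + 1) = w^3 - 9*w^2 + 6*w + 16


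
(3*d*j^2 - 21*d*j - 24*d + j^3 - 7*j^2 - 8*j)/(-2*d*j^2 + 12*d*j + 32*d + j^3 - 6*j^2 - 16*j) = (-3*d*j - 3*d - j^2 - j)/(2*d*j + 4*d - j^2 - 2*j)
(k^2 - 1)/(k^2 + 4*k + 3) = (k - 1)/(k + 3)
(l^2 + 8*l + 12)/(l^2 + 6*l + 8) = (l + 6)/(l + 4)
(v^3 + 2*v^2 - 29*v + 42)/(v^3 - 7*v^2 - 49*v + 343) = (v^2 - 5*v + 6)/(v^2 - 14*v + 49)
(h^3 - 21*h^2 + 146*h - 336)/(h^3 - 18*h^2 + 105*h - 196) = (h^2 - 14*h + 48)/(h^2 - 11*h + 28)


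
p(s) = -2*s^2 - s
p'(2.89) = -12.56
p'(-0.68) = 1.72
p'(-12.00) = 47.00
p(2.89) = -19.59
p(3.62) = -29.83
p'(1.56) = -7.24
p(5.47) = -65.31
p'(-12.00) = 47.00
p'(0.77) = -4.08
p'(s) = -4*s - 1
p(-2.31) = -8.36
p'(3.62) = -15.48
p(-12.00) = -276.00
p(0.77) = -1.96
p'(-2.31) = 8.24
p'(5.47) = -22.88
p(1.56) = -6.43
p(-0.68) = -0.24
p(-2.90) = -13.92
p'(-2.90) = 10.60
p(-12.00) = -276.00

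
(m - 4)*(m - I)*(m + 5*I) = m^3 - 4*m^2 + 4*I*m^2 + 5*m - 16*I*m - 20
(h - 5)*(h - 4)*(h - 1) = h^3 - 10*h^2 + 29*h - 20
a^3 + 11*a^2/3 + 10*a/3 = a*(a + 5/3)*(a + 2)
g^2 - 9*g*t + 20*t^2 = (g - 5*t)*(g - 4*t)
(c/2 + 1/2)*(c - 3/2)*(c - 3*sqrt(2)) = c^3/2 - 3*sqrt(2)*c^2/2 - c^2/4 - 3*c/4 + 3*sqrt(2)*c/4 + 9*sqrt(2)/4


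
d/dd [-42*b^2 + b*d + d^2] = b + 2*d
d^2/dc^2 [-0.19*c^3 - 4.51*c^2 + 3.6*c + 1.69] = -1.14*c - 9.02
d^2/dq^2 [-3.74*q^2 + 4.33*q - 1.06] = -7.48000000000000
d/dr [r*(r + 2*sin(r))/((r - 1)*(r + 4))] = (-r*(r - 1)*(r + 2*sin(r)) - r*(r + 4)*(r + 2*sin(r)) + 2*(r - 1)*(r + 4)*(r*cos(r) + r + sin(r)))/((r - 1)^2*(r + 4)^2)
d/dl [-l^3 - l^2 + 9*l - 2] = -3*l^2 - 2*l + 9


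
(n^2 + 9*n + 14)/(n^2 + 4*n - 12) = (n^2 + 9*n + 14)/(n^2 + 4*n - 12)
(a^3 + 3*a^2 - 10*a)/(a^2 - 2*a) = a + 5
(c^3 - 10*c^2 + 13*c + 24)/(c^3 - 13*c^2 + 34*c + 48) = (c - 3)/(c - 6)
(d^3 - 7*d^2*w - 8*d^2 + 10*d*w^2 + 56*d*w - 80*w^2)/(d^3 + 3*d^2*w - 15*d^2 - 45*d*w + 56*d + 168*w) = (d^2 - 7*d*w + 10*w^2)/(d^2 + 3*d*w - 7*d - 21*w)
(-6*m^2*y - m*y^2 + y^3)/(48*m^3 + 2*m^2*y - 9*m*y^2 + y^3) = y/(-8*m + y)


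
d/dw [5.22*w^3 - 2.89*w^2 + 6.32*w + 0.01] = 15.66*w^2 - 5.78*w + 6.32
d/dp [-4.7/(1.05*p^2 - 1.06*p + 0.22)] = (9.87*p - 4.982)/(1.05*p^2 - 1.06*p + 0.22)^2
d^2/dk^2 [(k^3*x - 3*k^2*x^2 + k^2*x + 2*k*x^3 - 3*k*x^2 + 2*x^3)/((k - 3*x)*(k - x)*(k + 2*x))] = 2*x*(k^3*x - k^3 - 18*k^2*x^2 + 6*k^2*x + 36*k*x^3 - 24*k*x^2 - 48*x^4 + 20*x^3)/(-k^6 + 3*k^5*x + 15*k^4*x^2 - 35*k^3*x^3 - 90*k^2*x^4 + 108*k*x^5 + 216*x^6)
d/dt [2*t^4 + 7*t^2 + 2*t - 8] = 8*t^3 + 14*t + 2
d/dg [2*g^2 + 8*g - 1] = 4*g + 8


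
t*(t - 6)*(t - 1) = t^3 - 7*t^2 + 6*t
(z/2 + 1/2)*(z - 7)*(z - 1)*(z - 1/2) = z^4/2 - 15*z^3/4 + 5*z^2/4 + 15*z/4 - 7/4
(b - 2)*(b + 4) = b^2 + 2*b - 8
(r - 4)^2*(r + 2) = r^3 - 6*r^2 + 32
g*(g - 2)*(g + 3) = g^3 + g^2 - 6*g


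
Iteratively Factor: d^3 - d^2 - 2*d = (d - 2)*(d^2 + d) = d*(d - 2)*(d + 1)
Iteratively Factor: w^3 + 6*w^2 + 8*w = (w)*(w^2 + 6*w + 8) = w*(w + 2)*(w + 4)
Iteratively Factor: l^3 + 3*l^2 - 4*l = (l)*(l^2 + 3*l - 4) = l*(l - 1)*(l + 4)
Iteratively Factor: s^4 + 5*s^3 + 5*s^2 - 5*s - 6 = (s - 1)*(s^3 + 6*s^2 + 11*s + 6) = (s - 1)*(s + 3)*(s^2 + 3*s + 2) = (s - 1)*(s + 1)*(s + 3)*(s + 2)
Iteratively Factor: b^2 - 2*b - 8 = (b + 2)*(b - 4)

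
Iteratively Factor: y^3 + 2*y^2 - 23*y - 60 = (y - 5)*(y^2 + 7*y + 12) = (y - 5)*(y + 3)*(y + 4)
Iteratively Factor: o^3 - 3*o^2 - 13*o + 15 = (o - 5)*(o^2 + 2*o - 3) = (o - 5)*(o - 1)*(o + 3)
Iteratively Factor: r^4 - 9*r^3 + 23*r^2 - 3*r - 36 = (r - 4)*(r^3 - 5*r^2 + 3*r + 9) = (r - 4)*(r - 3)*(r^2 - 2*r - 3) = (r - 4)*(r - 3)^2*(r + 1)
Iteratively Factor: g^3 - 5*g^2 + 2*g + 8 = (g - 4)*(g^2 - g - 2) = (g - 4)*(g - 2)*(g + 1)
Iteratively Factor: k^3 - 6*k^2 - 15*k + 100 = (k - 5)*(k^2 - k - 20) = (k - 5)*(k + 4)*(k - 5)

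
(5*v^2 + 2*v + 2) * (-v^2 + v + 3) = -5*v^4 + 3*v^3 + 15*v^2 + 8*v + 6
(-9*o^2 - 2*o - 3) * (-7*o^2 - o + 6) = 63*o^4 + 23*o^3 - 31*o^2 - 9*o - 18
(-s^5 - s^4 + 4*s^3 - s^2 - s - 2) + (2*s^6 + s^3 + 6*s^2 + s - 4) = 2*s^6 - s^5 - s^4 + 5*s^3 + 5*s^2 - 6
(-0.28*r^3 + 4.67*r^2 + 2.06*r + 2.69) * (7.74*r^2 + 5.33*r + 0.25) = -2.1672*r^5 + 34.6534*r^4 + 40.7655*r^3 + 32.9679*r^2 + 14.8527*r + 0.6725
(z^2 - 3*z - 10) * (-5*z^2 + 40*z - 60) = -5*z^4 + 55*z^3 - 130*z^2 - 220*z + 600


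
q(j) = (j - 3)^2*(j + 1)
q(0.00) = 9.00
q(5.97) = 61.48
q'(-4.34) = 102.91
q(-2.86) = -63.87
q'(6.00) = 51.00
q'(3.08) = 0.66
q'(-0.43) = 7.85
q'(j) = (j - 3)^2 + (j + 1)*(2*j - 6)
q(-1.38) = -7.29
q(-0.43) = 6.71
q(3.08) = 0.03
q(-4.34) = -179.94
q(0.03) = 9.09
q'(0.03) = 2.70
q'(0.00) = 3.00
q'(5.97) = 50.22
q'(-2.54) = 47.75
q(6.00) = 63.00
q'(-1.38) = 22.51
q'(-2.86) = 56.14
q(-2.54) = -47.27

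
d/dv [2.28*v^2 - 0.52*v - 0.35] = 4.56*v - 0.52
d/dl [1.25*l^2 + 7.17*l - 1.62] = 2.5*l + 7.17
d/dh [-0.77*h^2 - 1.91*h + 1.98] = -1.54*h - 1.91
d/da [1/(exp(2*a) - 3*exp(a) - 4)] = (3 - 2*exp(a))*exp(a)/(-exp(2*a) + 3*exp(a) + 4)^2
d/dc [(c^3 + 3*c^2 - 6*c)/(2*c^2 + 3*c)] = (2*c^2 + 6*c + 21)/(4*c^2 + 12*c + 9)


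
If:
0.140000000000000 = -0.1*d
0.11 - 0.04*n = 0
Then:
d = -1.40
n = 2.75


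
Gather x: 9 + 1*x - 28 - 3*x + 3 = -2*x - 16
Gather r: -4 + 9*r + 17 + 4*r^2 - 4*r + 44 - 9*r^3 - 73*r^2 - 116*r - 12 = -9*r^3 - 69*r^2 - 111*r + 45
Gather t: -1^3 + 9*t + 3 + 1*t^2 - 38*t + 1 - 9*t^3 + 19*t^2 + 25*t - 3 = -9*t^3 + 20*t^2 - 4*t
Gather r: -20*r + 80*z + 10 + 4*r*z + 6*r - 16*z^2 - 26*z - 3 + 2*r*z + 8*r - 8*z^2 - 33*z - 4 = r*(6*z - 6) - 24*z^2 + 21*z + 3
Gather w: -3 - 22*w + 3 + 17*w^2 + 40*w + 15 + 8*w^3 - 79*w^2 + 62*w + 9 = 8*w^3 - 62*w^2 + 80*w + 24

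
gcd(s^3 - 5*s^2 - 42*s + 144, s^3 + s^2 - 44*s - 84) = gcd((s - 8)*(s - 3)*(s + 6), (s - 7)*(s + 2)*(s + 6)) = s + 6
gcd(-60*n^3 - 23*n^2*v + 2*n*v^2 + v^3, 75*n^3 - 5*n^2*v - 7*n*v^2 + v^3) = -15*n^2 - 2*n*v + v^2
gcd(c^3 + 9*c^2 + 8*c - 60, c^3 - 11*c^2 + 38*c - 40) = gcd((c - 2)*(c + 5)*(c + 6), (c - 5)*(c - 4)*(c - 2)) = c - 2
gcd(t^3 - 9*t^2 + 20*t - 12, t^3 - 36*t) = t - 6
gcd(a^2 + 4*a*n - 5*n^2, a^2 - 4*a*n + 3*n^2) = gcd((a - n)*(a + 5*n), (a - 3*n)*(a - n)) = a - n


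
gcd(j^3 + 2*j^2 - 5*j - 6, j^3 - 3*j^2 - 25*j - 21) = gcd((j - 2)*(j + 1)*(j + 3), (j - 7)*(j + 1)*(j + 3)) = j^2 + 4*j + 3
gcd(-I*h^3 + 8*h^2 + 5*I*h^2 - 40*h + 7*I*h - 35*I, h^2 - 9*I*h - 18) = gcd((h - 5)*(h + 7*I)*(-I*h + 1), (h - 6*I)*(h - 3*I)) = 1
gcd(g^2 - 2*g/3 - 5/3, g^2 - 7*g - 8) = g + 1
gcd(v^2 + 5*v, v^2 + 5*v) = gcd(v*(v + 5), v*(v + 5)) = v^2 + 5*v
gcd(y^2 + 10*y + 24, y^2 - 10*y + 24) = 1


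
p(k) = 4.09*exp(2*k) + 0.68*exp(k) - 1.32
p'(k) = 8.18*exp(2*k) + 0.68*exp(k) = (8.18*exp(k) + 0.68)*exp(k)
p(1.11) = 38.40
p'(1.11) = 77.38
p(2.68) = 878.64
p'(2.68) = 1750.01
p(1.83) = 161.86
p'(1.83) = 322.12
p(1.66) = 115.39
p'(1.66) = 229.84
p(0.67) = 15.63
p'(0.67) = 32.57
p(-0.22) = 1.86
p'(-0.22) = 5.81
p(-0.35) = 1.19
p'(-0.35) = 4.54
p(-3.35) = -1.29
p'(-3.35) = 0.03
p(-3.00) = -1.28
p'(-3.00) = 0.05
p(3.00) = 1662.36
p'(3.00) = 3313.71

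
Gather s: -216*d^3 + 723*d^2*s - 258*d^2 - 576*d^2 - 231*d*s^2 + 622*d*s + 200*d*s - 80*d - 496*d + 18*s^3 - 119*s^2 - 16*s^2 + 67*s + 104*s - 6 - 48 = -216*d^3 - 834*d^2 - 576*d + 18*s^3 + s^2*(-231*d - 135) + s*(723*d^2 + 822*d + 171) - 54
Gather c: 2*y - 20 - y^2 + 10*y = -y^2 + 12*y - 20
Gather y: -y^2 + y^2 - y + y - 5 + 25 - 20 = 0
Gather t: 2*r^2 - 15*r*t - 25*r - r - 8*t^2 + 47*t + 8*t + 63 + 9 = 2*r^2 - 26*r - 8*t^2 + t*(55 - 15*r) + 72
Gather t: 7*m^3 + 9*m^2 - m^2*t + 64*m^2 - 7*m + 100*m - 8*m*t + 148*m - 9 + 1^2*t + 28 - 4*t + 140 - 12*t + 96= 7*m^3 + 73*m^2 + 241*m + t*(-m^2 - 8*m - 15) + 255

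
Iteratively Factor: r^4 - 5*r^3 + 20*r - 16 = (r - 4)*(r^3 - r^2 - 4*r + 4) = (r - 4)*(r - 1)*(r^2 - 4) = (r - 4)*(r - 2)*(r - 1)*(r + 2)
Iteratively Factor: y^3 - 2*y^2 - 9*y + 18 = (y - 3)*(y^2 + y - 6) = (y - 3)*(y + 3)*(y - 2)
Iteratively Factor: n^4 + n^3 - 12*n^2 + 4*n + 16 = (n - 2)*(n^3 + 3*n^2 - 6*n - 8) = (n - 2)^2*(n^2 + 5*n + 4) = (n - 2)^2*(n + 1)*(n + 4)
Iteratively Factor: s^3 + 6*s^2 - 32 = (s + 4)*(s^2 + 2*s - 8) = (s - 2)*(s + 4)*(s + 4)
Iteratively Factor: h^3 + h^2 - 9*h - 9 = (h - 3)*(h^2 + 4*h + 3) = (h - 3)*(h + 3)*(h + 1)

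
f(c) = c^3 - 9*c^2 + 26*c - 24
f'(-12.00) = 674.00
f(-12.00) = -3360.00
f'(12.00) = 242.00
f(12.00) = 720.00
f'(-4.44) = 165.06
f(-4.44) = -404.39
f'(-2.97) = 105.92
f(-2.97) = -206.81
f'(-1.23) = 52.68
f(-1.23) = -71.46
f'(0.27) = 21.36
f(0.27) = -17.62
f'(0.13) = 23.71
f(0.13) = -20.77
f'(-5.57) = 219.33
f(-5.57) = -620.85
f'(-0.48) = 35.33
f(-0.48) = -38.66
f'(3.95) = 1.71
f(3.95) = -0.09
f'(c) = 3*c^2 - 18*c + 26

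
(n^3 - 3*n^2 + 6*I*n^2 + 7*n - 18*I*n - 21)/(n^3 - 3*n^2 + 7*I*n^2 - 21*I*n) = (n - I)/n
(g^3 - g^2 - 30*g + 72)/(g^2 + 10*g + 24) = (g^2 - 7*g + 12)/(g + 4)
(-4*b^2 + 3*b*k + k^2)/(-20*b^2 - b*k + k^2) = (b - k)/(5*b - k)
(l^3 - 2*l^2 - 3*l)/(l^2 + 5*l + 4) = l*(l - 3)/(l + 4)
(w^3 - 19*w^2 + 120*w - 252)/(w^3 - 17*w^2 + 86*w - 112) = (w^2 - 12*w + 36)/(w^2 - 10*w + 16)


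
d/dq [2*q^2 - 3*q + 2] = 4*q - 3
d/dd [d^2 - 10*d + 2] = 2*d - 10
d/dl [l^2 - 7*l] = 2*l - 7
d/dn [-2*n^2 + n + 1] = 1 - 4*n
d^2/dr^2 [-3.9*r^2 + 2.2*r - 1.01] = -7.80000000000000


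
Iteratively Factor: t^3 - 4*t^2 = (t)*(t^2 - 4*t) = t*(t - 4)*(t)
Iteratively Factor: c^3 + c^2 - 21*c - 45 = (c + 3)*(c^2 - 2*c - 15) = (c - 5)*(c + 3)*(c + 3)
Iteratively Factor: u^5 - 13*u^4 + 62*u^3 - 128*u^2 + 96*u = (u - 2)*(u^4 - 11*u^3 + 40*u^2 - 48*u) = (u - 4)*(u - 2)*(u^3 - 7*u^2 + 12*u) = (u - 4)^2*(u - 2)*(u^2 - 3*u) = u*(u - 4)^2*(u - 2)*(u - 3)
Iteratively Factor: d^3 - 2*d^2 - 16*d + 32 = (d - 4)*(d^2 + 2*d - 8) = (d - 4)*(d + 4)*(d - 2)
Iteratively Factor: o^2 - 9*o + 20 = (o - 4)*(o - 5)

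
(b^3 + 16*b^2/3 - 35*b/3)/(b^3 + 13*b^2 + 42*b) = (b - 5/3)/(b + 6)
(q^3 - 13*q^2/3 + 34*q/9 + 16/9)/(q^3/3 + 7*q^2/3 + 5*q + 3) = (9*q^3 - 39*q^2 + 34*q + 16)/(3*(q^3 + 7*q^2 + 15*q + 9))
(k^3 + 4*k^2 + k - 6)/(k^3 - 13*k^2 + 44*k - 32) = (k^2 + 5*k + 6)/(k^2 - 12*k + 32)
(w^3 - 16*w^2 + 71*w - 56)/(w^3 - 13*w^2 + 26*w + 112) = (w - 1)/(w + 2)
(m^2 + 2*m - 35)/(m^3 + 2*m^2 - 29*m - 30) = (m + 7)/(m^2 + 7*m + 6)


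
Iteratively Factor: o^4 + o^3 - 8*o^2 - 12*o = (o + 2)*(o^3 - o^2 - 6*o) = (o + 2)^2*(o^2 - 3*o) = (o - 3)*(o + 2)^2*(o)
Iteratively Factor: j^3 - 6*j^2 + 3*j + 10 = (j - 5)*(j^2 - j - 2) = (j - 5)*(j - 2)*(j + 1)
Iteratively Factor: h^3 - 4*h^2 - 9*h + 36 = (h - 3)*(h^2 - h - 12) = (h - 4)*(h - 3)*(h + 3)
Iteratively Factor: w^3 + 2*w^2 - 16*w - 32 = (w + 2)*(w^2 - 16) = (w - 4)*(w + 2)*(w + 4)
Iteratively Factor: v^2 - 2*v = (v)*(v - 2)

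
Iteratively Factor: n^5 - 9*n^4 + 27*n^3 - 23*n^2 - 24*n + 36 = (n - 2)*(n^4 - 7*n^3 + 13*n^2 + 3*n - 18) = (n - 2)^2*(n^3 - 5*n^2 + 3*n + 9) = (n - 3)*(n - 2)^2*(n^2 - 2*n - 3) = (n - 3)*(n - 2)^2*(n + 1)*(n - 3)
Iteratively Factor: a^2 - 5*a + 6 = (a - 3)*(a - 2)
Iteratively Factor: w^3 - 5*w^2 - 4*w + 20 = (w - 5)*(w^2 - 4) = (w - 5)*(w - 2)*(w + 2)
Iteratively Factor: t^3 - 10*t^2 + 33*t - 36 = (t - 3)*(t^2 - 7*t + 12) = (t - 4)*(t - 3)*(t - 3)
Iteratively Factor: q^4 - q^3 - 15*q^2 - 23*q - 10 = (q - 5)*(q^3 + 4*q^2 + 5*q + 2) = (q - 5)*(q + 1)*(q^2 + 3*q + 2) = (q - 5)*(q + 1)*(q + 2)*(q + 1)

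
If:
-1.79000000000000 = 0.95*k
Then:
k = -1.88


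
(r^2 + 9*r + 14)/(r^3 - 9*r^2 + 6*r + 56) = (r + 7)/(r^2 - 11*r + 28)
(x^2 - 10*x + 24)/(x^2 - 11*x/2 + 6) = 2*(x - 6)/(2*x - 3)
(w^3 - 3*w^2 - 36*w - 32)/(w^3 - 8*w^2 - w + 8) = (w + 4)/(w - 1)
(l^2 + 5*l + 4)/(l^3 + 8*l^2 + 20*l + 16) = (l + 1)/(l^2 + 4*l + 4)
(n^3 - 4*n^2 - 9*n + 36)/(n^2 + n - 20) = (n^2 - 9)/(n + 5)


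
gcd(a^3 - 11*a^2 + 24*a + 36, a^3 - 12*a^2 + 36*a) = a^2 - 12*a + 36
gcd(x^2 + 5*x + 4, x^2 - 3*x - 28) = x + 4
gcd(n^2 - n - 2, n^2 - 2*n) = n - 2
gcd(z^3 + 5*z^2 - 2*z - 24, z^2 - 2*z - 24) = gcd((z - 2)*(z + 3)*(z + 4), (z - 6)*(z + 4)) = z + 4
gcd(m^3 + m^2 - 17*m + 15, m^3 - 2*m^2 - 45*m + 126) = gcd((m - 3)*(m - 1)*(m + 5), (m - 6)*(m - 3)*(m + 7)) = m - 3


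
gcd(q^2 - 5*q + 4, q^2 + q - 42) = 1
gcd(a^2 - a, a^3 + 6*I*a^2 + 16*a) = a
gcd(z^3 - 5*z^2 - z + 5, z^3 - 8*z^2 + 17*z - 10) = z^2 - 6*z + 5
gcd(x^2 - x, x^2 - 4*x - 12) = 1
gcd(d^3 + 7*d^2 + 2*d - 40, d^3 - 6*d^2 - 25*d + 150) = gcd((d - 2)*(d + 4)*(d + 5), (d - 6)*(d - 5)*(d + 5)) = d + 5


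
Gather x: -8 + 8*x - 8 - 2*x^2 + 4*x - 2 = -2*x^2 + 12*x - 18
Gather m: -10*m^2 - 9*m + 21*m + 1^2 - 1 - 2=-10*m^2 + 12*m - 2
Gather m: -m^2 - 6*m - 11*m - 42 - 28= -m^2 - 17*m - 70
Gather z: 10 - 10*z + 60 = 70 - 10*z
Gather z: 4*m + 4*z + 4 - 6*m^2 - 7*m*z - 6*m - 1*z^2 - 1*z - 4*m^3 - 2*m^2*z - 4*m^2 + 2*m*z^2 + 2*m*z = -4*m^3 - 10*m^2 - 2*m + z^2*(2*m - 1) + z*(-2*m^2 - 5*m + 3) + 4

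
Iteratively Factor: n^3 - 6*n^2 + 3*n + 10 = (n - 5)*(n^2 - n - 2) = (n - 5)*(n + 1)*(n - 2)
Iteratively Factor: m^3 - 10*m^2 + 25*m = (m)*(m^2 - 10*m + 25) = m*(m - 5)*(m - 5)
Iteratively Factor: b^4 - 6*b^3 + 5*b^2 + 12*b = (b - 3)*(b^3 - 3*b^2 - 4*b) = b*(b - 3)*(b^2 - 3*b - 4) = b*(b - 3)*(b + 1)*(b - 4)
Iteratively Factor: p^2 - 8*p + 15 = (p - 5)*(p - 3)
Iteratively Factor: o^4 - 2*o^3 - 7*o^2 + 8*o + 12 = (o + 1)*(o^3 - 3*o^2 - 4*o + 12) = (o - 2)*(o + 1)*(o^2 - o - 6) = (o - 2)*(o + 1)*(o + 2)*(o - 3)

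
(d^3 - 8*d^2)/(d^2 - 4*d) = d*(d - 8)/(d - 4)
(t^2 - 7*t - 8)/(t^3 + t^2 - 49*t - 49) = (t - 8)/(t^2 - 49)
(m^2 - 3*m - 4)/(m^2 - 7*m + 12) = (m + 1)/(m - 3)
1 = 1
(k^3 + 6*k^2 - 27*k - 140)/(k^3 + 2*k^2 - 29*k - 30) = (k^2 + 11*k + 28)/(k^2 + 7*k + 6)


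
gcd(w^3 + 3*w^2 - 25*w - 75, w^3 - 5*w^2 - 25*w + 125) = w^2 - 25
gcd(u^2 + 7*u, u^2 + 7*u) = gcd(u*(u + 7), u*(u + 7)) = u^2 + 7*u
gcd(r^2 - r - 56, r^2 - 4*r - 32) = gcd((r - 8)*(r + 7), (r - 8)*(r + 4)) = r - 8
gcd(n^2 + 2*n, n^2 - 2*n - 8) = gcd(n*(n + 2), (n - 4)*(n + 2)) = n + 2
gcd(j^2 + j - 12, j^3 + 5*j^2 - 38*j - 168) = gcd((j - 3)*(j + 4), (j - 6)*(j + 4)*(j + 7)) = j + 4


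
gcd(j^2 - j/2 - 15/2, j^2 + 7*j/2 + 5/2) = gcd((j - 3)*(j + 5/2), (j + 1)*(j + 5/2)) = j + 5/2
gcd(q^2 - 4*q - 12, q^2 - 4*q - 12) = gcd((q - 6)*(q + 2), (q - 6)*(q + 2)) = q^2 - 4*q - 12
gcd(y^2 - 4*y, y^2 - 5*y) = y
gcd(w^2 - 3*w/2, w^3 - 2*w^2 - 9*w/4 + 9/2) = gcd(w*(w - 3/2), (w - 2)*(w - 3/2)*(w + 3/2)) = w - 3/2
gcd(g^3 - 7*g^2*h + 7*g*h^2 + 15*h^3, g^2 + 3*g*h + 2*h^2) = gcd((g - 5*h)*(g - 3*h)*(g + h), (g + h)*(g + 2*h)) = g + h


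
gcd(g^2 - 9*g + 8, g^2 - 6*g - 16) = g - 8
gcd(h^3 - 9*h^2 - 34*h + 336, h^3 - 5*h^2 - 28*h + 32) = h - 8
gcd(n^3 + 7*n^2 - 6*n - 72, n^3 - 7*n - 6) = n - 3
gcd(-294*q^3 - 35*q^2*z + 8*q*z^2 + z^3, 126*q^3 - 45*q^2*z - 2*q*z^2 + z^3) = -42*q^2 + q*z + z^2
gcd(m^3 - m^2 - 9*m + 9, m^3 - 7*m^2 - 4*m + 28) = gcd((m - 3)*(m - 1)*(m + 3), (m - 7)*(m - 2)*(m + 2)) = 1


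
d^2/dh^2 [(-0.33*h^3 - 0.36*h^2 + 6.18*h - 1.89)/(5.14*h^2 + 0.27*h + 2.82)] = (-1.4210854715202e-14*h^5 + 1.4210854715202e-14*h^4 + 337.063926*h^3 - 269.797068*h^2 - 568.950588*h + 39.37815)/(135.796744*h^6 + 21.399876*h^5 + 224.633934*h^4 + 23.501259*h^3 + 123.242742*h^2 + 6.441444*h + 22.425768)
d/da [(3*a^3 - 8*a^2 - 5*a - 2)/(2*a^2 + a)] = 2*(3*a^4 + 3*a^3 + a^2 + 4*a + 1)/(a^2*(4*a^2 + 4*a + 1))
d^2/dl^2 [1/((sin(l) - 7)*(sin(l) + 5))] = (-4*sin(l)^4 + 6*sin(l)^3 - 138*sin(l)^2 + 58*sin(l) + 78)/((sin(l) - 7)^3*(sin(l) + 5)^3)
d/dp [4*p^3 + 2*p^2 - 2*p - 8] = 12*p^2 + 4*p - 2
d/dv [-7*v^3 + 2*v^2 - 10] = v*(4 - 21*v)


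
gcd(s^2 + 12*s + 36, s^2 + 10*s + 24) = s + 6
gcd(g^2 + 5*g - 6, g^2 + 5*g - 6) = g^2 + 5*g - 6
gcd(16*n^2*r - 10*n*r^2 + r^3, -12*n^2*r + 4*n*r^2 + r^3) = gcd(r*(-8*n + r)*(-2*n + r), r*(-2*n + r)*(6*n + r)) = -2*n*r + r^2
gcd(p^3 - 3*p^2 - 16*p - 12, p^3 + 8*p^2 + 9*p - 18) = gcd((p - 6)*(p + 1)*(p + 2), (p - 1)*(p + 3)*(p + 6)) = 1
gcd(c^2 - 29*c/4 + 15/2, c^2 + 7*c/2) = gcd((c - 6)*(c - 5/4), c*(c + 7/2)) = 1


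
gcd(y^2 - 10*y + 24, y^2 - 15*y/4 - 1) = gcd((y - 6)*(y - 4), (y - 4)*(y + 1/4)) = y - 4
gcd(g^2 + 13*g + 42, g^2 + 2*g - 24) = g + 6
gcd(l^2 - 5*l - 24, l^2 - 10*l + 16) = l - 8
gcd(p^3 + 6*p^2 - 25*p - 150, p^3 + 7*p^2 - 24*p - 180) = p^2 + p - 30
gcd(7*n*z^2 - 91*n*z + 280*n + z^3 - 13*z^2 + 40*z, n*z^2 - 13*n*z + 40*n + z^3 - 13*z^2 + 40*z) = z^2 - 13*z + 40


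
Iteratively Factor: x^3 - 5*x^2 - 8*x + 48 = (x - 4)*(x^2 - x - 12) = (x - 4)*(x + 3)*(x - 4)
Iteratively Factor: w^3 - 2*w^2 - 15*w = (w - 5)*(w^2 + 3*w) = w*(w - 5)*(w + 3)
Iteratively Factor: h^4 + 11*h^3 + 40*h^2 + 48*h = (h)*(h^3 + 11*h^2 + 40*h + 48) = h*(h + 4)*(h^2 + 7*h + 12) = h*(h + 3)*(h + 4)*(h + 4)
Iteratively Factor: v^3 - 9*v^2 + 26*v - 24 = (v - 4)*(v^2 - 5*v + 6) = (v - 4)*(v - 3)*(v - 2)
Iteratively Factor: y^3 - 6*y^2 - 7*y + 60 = (y - 5)*(y^2 - y - 12) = (y - 5)*(y + 3)*(y - 4)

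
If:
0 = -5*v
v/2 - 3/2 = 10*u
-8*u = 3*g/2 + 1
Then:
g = 2/15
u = -3/20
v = 0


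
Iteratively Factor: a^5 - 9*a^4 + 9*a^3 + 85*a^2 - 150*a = (a + 3)*(a^4 - 12*a^3 + 45*a^2 - 50*a) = (a - 5)*(a + 3)*(a^3 - 7*a^2 + 10*a) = (a - 5)*(a - 2)*(a + 3)*(a^2 - 5*a) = (a - 5)^2*(a - 2)*(a + 3)*(a)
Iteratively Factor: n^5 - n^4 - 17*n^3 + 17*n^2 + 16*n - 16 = (n - 4)*(n^4 + 3*n^3 - 5*n^2 - 3*n + 4) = (n - 4)*(n + 1)*(n^3 + 2*n^2 - 7*n + 4) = (n - 4)*(n + 1)*(n + 4)*(n^2 - 2*n + 1) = (n - 4)*(n - 1)*(n + 1)*(n + 4)*(n - 1)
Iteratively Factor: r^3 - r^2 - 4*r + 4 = (r - 2)*(r^2 + r - 2) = (r - 2)*(r - 1)*(r + 2)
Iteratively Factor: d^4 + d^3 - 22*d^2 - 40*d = (d - 5)*(d^3 + 6*d^2 + 8*d) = (d - 5)*(d + 2)*(d^2 + 4*d) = (d - 5)*(d + 2)*(d + 4)*(d)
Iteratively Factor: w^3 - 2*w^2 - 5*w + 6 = (w - 3)*(w^2 + w - 2) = (w - 3)*(w - 1)*(w + 2)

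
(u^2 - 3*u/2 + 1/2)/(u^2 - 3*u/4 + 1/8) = 4*(u - 1)/(4*u - 1)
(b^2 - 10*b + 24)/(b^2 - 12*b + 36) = (b - 4)/(b - 6)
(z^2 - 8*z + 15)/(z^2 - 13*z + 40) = (z - 3)/(z - 8)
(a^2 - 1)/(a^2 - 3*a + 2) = (a + 1)/(a - 2)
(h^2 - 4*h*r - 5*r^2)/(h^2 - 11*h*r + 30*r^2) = (-h - r)/(-h + 6*r)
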